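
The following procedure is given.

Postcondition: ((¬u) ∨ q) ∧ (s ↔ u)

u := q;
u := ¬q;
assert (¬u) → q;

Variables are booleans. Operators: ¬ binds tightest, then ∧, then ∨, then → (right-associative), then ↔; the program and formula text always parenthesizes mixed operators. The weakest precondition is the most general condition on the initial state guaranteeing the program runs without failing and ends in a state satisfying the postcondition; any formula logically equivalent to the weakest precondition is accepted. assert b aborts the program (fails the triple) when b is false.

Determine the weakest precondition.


Working backward. After the program, ((¬u) ∨ q) ∧ (s ↔ u) must hold.
Before assert (¬u) → q: ((¬u) → q) ∧ ((¬u) ∨ q) ∧ (s ↔ u)
Before u := ¬q: q ∧ (s ↔ (¬q))
Before u := q: q ∧ (s ↔ (¬q))
Answer: WP = q ∧ (s ↔ (¬q))


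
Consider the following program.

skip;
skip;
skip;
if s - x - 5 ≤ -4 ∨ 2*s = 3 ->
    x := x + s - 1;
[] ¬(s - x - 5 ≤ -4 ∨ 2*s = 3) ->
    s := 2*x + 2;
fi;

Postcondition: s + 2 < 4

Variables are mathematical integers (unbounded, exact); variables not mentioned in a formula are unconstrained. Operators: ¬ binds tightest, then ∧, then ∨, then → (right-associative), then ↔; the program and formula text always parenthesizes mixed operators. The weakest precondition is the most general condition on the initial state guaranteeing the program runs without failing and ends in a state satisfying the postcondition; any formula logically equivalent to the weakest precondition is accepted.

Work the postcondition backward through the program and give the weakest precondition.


Working backward. After the program, the postcondition s + 2 < 4 must hold; in canonical form it is s < 2.
Then branch requires s < 2; else branch requires 2*x < 0.
Before the if: ((s ≤ x + 1 ∨ 2*s = 3) → s < 2) ∧ ((¬(s ≤ x + 1 ∨ 2*s = 3)) → 2*x < 0)
Before skip: ((s ≤ x + 1 ∨ 2*s = 3) → s < 2) ∧ ((¬(s ≤ x + 1 ∨ 2*s = 3)) → 2*x < 0)
Before skip: ((s ≤ x + 1 ∨ 2*s = 3) → s < 2) ∧ ((¬(s ≤ x + 1 ∨ 2*s = 3)) → 2*x < 0)
Before skip: ((s ≤ x + 1 ∨ 2*s = 3) → s < 2) ∧ ((¬(s ≤ x + 1 ∨ 2*s = 3)) → 2*x < 0)
Answer: WP = ((s ≤ x + 1 ∨ 2*s = 3) → s < 2) ∧ ((¬(s ≤ x + 1 ∨ 2*s = 3)) → 2*x < 0)


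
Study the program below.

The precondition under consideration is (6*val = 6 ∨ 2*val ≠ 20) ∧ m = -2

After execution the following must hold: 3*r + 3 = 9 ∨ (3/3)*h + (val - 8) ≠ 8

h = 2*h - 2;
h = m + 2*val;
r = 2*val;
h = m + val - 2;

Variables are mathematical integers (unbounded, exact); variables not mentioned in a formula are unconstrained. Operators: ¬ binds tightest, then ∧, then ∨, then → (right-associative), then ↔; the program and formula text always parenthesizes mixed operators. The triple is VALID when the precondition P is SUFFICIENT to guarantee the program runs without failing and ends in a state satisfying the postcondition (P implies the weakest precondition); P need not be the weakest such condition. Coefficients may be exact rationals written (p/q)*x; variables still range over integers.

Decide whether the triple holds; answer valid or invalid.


Working backward. After the program, the postcondition 3*r + 3 = 9 ∨ (3/3)*h + (val - 8) ≠ 8 must hold; in canonical form it is 3*r = 6 ∨ h + val ≠ 16.
Before h := m + val - 2: 3*r = 6 ∨ m + 2*val ≠ 18
Before r := 2*val: 6*val = 6 ∨ m + 2*val ≠ 18
Before h := m + 2*val: 6*val = 6 ∨ m + 2*val ≠ 18
Before h := 2*h - 2: 6*val = 6 ∨ m + 2*val ≠ 18
The weakest precondition is 6*val = 6 ∨ m + 2*val ≠ 18.
Check whether (6*val = 6 ∨ 2*val ≠ 20) ∧ m = -2 implies it.
Every state satisfying the precondition satisfies the weakest precondition: the implication holds.
Answer: valid


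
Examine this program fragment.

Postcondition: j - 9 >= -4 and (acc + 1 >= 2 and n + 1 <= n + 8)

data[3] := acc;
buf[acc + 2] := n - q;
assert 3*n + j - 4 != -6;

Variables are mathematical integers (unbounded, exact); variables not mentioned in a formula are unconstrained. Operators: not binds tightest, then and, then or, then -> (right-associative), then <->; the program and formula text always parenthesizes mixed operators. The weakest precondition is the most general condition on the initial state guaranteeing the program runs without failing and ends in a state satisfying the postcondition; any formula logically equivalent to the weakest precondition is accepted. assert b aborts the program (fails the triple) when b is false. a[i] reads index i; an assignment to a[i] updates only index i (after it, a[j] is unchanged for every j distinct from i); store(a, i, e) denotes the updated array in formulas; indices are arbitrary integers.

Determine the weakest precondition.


Working backward. After the program, the postcondition j - 9 >= -4 and (acc + 1 >= 2 and n + 1 <= n + 8) must hold; in canonical form it is j >= 5 and acc >= 1.
Before assert 3*n + j - 4 != -6: j + 3*n != -2 and j >= 5 and acc >= 1
Before buf[acc + 2] := n - q: j + 3*n != -2 and j >= 5 and acc >= 1
Before data[3] := acc: j + 3*n != -2 and j >= 5 and acc >= 1
Answer: WP = j + 3*n != -2 and j >= 5 and acc >= 1


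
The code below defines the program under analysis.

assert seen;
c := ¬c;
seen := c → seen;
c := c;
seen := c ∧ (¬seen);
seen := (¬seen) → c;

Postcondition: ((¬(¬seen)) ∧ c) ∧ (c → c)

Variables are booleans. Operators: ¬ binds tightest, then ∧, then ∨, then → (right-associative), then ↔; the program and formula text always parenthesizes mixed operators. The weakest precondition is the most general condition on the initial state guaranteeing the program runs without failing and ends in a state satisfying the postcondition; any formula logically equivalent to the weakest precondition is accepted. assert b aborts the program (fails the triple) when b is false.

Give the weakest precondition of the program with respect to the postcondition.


Working backward. After the program, the postcondition ((¬(¬seen)) ∧ c) ∧ (c → c) must hold; in canonical form it is seen ∧ c.
Before seen := (¬seen) → c: ((¬seen) → c) ∧ c
Before seen := c ∧ (¬seen): ((¬(c ∧ (¬seen))) → c) ∧ c
Before c := c: ((¬(c ∧ (¬seen))) → c) ∧ c
Before seen := c → seen: ((¬(c ∧ (¬(c → seen)))) → c) ∧ c
Before c := ¬c: ((¬((¬c) ∧ (¬((¬c) → seen)))) → (¬c)) ∧ (¬c)
Before assert seen: seen ∧ ((¬((¬c) ∧ (¬((¬c) → seen)))) → (¬c)) ∧ (¬c)
Answer: WP = seen ∧ ((¬((¬c) ∧ (¬((¬c) → seen)))) → (¬c)) ∧ (¬c)


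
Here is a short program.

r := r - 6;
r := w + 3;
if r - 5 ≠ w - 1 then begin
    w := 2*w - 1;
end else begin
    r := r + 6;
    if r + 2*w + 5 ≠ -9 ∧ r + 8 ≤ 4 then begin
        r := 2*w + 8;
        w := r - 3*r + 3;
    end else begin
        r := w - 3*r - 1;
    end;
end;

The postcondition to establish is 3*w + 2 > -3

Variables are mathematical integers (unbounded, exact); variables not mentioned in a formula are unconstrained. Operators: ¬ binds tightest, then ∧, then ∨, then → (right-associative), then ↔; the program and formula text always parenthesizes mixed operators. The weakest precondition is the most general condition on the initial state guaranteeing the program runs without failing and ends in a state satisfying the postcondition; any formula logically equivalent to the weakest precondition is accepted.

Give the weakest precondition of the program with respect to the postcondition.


Working backward. After the program, the postcondition 3*w + 2 > -3 must hold; in canonical form it is 3*w > -5.
Then branch requires 6*w > -2; else branch requires ((r + 2*w ≠ -20 ∧ r ≤ -10) → 12*w < -34) ∧ ((¬(r + 2*w ≠ -20 ∧ r ≤ -10)) → 3*w > -5).
Before the if: (r ≠ w + 4 → 6*w > -2) ∧ ((¬(r ≠ w + 4)) → (((r + 2*w ≠ -20 ∧ r ≤ -10) → 12*w < -34) ∧ ((¬(r + 2*w ≠ -20 ∧ r ≤ -10)) → 3*w > -5)))
Before r := w + 3: 6*w > -2
Before r := r - 6: 6*w > -2
Answer: WP = 6*w > -2


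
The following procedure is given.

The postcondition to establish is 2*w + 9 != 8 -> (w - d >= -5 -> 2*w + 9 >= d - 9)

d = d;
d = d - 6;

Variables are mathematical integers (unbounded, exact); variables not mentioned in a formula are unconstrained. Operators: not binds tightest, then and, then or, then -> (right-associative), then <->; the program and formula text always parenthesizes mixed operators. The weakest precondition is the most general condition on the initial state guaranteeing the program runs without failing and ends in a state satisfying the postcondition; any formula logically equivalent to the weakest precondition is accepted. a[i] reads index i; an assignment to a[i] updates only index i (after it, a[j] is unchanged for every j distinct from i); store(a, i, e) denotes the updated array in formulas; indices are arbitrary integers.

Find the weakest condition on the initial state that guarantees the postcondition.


Working backward. After the program, the postcondition 2*w + 9 != 8 -> (w - d >= -5 -> 2*w + 9 >= d - 9) must hold; in canonical form it is 2*w != -1 -> (w >= d - 5 -> 2*w >= d - 18).
Before d := d - 6: 2*w != -1 -> (w >= d - 11 -> 2*w >= d - 24)
Before d := d: 2*w != -1 -> (w >= d - 11 -> 2*w >= d - 24)
Answer: WP = 2*w != -1 -> (w >= d - 11 -> 2*w >= d - 24)


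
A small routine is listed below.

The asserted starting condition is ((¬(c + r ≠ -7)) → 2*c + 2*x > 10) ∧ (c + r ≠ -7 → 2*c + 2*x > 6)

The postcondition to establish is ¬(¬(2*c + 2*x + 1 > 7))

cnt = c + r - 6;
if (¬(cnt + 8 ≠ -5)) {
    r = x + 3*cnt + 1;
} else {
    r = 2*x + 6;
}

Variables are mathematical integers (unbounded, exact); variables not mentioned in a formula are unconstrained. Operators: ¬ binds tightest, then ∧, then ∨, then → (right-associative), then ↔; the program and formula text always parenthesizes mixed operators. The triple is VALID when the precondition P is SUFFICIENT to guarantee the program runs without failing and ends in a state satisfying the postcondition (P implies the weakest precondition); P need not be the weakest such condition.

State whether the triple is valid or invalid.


Working backward. After the program, the postcondition ¬(¬(2*c + 2*x + 1 > 7)) must hold; in canonical form it is 2*c + 2*x > 6.
Then branch requires 2*c + 2*x > 6; else branch requires 2*c + 2*x > 6.
Before the if: ((¬(cnt ≠ -13)) → 2*c + 2*x > 6) ∧ (cnt ≠ -13 → 2*c + 2*x > 6)
Before cnt := c + r - 6: ((¬(c + r ≠ -7)) → 2*c + 2*x > 6) ∧ (c + r ≠ -7 → 2*c + 2*x > 6)
The weakest precondition is ((¬(c + r ≠ -7)) → 2*c + 2*x > 6) ∧ (c + r ≠ -7 → 2*c + 2*x > 6).
Check whether ((¬(c + r ≠ -7)) → 2*c + 2*x > 10) ∧ (c + r ≠ -7 → 2*c + 2*x > 6) implies it.
Every state satisfying the precondition satisfies the weakest precondition: the implication holds.
Answer: valid


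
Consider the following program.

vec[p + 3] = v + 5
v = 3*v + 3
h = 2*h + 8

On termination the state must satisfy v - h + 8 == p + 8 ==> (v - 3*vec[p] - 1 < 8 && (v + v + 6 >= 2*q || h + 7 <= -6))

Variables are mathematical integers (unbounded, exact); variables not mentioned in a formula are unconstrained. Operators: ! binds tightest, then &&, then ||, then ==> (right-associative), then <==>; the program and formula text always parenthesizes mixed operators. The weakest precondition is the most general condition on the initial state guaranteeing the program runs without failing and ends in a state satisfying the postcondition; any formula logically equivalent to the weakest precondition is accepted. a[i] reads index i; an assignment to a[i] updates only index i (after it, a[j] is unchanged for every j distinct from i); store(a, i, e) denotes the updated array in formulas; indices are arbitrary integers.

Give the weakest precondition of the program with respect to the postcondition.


Working backward. After the program, the postcondition v - h + 8 == p + 8 ==> (v - 3*vec[p] - 1 < 8 && (v + v + 6 >= 2*q || h + 7 <= -6)) must hold; in canonical form it is v == h + p ==> (v < 3*vec[p] + 9 && (2*v >= 2*q - 6 || h <= -13)).
Before h := 2*h + 8: v == 2*h + p + 8 ==> (v < 3*vec[p] + 9 && (2*v >= 2*q - 6 || 2*h <= -21))
Before v := 3*v + 3: 3*v == 2*h + p + 5 ==> (3*v < 3*vec[p] + 6 && (6*v >= 2*q - 12 || 2*h <= -21))
Before vec[p + 3] := v + 5: 3*v == 2*h + p + 5 ==> (3*v < 3*store(vec, p + 3, v + 5)[p] + 6 && (6*v >= 2*q - 12 || 2*h <= -21))
Answer: WP = 3*v == 2*h + p + 5 ==> (3*v < 3*store(vec, p + 3, v + 5)[p] + 6 && (6*v >= 2*q - 12 || 2*h <= -21))


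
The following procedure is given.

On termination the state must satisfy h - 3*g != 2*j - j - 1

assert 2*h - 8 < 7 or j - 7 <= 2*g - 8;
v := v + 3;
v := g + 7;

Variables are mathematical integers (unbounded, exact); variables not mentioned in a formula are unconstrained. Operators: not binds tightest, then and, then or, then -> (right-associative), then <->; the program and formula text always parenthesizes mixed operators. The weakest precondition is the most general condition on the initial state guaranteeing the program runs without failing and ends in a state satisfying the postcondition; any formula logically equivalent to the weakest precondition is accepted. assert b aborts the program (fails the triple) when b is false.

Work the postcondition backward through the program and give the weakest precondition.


Working backward. After the program, the postcondition h - 3*g != 2*j - j - 1 must hold; in canonical form it is h != 3*g + j - 1.
Before v := g + 7: h != 3*g + j - 1
Before v := v + 3: h != 3*g + j - 1
Before assert 2*h - 8 < 7 or j - 7 <= 2*g - 8: (2*h < 15 or j <= 2*g - 1) and h != 3*g + j - 1
Answer: WP = (2*h < 15 or j <= 2*g - 1) and h != 3*g + j - 1


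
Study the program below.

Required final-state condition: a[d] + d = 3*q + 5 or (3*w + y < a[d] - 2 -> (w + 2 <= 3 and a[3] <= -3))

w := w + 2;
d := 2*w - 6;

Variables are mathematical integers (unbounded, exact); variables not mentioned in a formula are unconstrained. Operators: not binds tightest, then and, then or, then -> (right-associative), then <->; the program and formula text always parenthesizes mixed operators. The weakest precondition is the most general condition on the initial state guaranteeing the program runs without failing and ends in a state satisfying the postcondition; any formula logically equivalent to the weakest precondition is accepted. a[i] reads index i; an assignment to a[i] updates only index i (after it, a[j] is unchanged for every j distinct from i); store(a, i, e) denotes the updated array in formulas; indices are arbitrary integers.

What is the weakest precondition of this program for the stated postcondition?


Working backward. After the program, the postcondition a[d] + d = 3*q + 5 or (3*w + y < a[d] - 2 -> (w + 2 <= 3 and a[3] <= -3)) must hold; in canonical form it is a[d] + d = 3*q + 5 or (3*w + y < a[d] - 2 -> (w <= 1 and a[3] <= -3)).
Before d := 2*w - 6: a[2*w - 6] + 2*w = 3*q + 11 or (3*w + y < a[2*w - 6] - 2 -> (w <= 1 and a[3] <= -3))
Before w := w + 2: a[2*w - 2] + 2*w = 3*q + 7 or (3*w + y < a[2*w - 2] - 8 -> (w <= -1 and a[3] <= -3))
Answer: WP = a[2*w - 2] + 2*w = 3*q + 7 or (3*w + y < a[2*w - 2] - 8 -> (w <= -1 and a[3] <= -3))


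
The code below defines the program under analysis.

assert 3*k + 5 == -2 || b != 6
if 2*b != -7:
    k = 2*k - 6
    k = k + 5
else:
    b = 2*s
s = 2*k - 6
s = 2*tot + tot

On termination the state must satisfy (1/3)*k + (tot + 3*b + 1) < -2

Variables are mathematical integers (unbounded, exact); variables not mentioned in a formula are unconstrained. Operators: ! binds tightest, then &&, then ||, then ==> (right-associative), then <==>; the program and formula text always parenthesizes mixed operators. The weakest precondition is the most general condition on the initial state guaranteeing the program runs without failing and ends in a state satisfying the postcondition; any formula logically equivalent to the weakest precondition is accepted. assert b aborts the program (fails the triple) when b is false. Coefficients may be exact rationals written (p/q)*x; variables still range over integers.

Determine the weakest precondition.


Working backward. After the program, the postcondition (1/3)*k + (tot + 3*b + 1) < -2 must hold; in canonical form it is 3*b + (1/3)*k + tot < -3.
Before s := 2*tot + tot: 3*b + (1/3)*k + tot < -3
Before s := 2*k - 6: 3*b + (1/3)*k + tot < -3
Then branch requires 3*b + (2/3)*k + tot < -8/3; else branch requires (1/3)*k + 6*s + tot < -3.
Before the if: (2*b != -7 ==> 3*b + (2/3)*k + tot < -8/3) && ((!(2*b != -7)) ==> (1/3)*k + 6*s + tot < -3)
Before assert 3*k + 5 == -2 || b != 6: (3*k == -7 || b != 6) && (2*b != -7 ==> 3*b + (2/3)*k + tot < -8/3) && ((!(2*b != -7)) ==> (1/3)*k + 6*s + tot < -3)
Answer: WP = (3*k == -7 || b != 6) && (2*b != -7 ==> 3*b + (2/3)*k + tot < -8/3) && ((!(2*b != -7)) ==> (1/3)*k + 6*s + tot < -3)


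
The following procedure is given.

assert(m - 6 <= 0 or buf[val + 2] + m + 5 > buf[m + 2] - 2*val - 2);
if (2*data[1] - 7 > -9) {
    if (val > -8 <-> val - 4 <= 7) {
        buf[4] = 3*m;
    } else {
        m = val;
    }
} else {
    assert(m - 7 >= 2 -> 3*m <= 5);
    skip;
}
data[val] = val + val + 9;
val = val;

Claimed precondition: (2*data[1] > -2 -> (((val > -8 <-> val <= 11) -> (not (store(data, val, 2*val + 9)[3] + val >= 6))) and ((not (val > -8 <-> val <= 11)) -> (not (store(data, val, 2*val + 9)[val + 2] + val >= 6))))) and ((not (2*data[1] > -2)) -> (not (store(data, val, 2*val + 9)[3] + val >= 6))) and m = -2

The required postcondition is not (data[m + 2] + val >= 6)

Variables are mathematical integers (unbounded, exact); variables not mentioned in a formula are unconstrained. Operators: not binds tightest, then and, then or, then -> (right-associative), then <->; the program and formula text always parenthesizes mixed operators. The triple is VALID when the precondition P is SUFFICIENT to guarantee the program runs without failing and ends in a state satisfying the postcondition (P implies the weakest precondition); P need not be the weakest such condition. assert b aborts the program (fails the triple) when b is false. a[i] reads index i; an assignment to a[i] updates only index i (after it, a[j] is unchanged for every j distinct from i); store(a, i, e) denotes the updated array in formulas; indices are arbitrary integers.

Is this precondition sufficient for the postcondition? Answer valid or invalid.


Working backward. After the program, not (data[m + 2] + val >= 6) must hold.
Before val := val: not (data[m + 2] + val >= 6)
Before data[val] := val + val + 9: not (store(data, val, 2*val + 9)[m + 2] + val >= 6)
Then branch requires ((val > -8 <-> val <= 11) -> (not (store(data, val, 2*val + 9)[m + 2] + val >= 6))) and ((not (val > -8 <-> val <= 11)) -> (not (store(data, val, 2*val + 9)[val + 2] + val >= 6))); else branch requires (m >= 9 -> 3*m <= 5) and (not (store(data, val, 2*val + 9)[m + 2] + val >= 6)).
Before the if: (2*data[1] > -2 -> (((val > -8 <-> val <= 11) -> (not (store(data, val, 2*val + 9)[m + 2] + val >= 6))) and ((not (val > -8 <-> val <= 11)) -> (not (store(data, val, 2*val + 9)[val + 2] + val >= 6))))) and ((not (2*data[1] > -2)) -> ((m >= 9 -> 3*m <= 5) and (not (store(data, val, 2*val + 9)[m + 2] + val >= 6))))
Before assert m - 6 <= 0 or buf[val + 2] + m + 5 > buf[m + 2] - 2*val - 2: (m <= 6 or buf[val + 2] + m + 2*val > buf[m + 2] - 7) and (2*data[1] > -2 -> (((val > -8 <-> val <= 11) -> (not (store(data, val, 2*val + 9)[m + 2] + val >= 6))) and ((not (val > -8 <-> val <= 11)) -> (not (store(data, val, 2*val + 9)[val + 2] + val >= 6))))) and ((not (2*data[1] > -2)) -> ((m >= 9 -> 3*m <= 5) and (not (store(data, val, 2*val + 9)[m + 2] + val >= 6))))
The weakest precondition is (m <= 6 or buf[val + 2] + m + 2*val > buf[m + 2] - 7) and (2*data[1] > -2 -> (((val > -8 <-> val <= 11) -> (not (store(data, val, 2*val + 9)[m + 2] + val >= 6))) and ((not (val > -8 <-> val <= 11)) -> (not (store(data, val, 2*val + 9)[val + 2] + val >= 6))))) and ((not (2*data[1] > -2)) -> ((m >= 9 -> 3*m <= 5) and (not (store(data, val, 2*val + 9)[m + 2] + val >= 6)))).
Check whether (2*data[1] > -2 -> (((val > -8 <-> val <= 11) -> (not (store(data, val, 2*val + 9)[3] + val >= 6))) and ((not (val > -8 <-> val <= 11)) -> (not (store(data, val, 2*val + 9)[val + 2] + val >= 6))))) and ((not (2*data[1] > -2)) -> (not (store(data, val, 2*val + 9)[3] + val >= 6))) and m = -2 implies it.
Countermodel: at the initial state buf = {[0] = 0, [1] = 0, [3] = 0, [4] = 0, [6] = 0, elsewhere 0}, data = {[0] = 2, [1] = -1, [3] = -7040, [4] = 5, [6] = 5, elsewhere 5}, m = -2, val = 4, the precondition holds but the weakest precondition fails.
Answer: invalid


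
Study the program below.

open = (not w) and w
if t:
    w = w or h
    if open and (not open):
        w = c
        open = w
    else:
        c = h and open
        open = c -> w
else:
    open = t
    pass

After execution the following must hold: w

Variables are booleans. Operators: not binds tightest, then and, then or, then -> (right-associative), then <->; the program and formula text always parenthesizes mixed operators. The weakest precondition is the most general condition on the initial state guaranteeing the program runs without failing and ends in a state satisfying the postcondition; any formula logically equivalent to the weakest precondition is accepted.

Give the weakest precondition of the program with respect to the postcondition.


Working backward. After the program, w must hold.
Then branch requires w or h; else branch requires w.
Before the if: (t -> (w or h)) and ((not t) -> w)
Before open := (not w) and w: (t -> (w or h)) and ((not t) -> w)
Answer: WP = (t -> (w or h)) and ((not t) -> w)


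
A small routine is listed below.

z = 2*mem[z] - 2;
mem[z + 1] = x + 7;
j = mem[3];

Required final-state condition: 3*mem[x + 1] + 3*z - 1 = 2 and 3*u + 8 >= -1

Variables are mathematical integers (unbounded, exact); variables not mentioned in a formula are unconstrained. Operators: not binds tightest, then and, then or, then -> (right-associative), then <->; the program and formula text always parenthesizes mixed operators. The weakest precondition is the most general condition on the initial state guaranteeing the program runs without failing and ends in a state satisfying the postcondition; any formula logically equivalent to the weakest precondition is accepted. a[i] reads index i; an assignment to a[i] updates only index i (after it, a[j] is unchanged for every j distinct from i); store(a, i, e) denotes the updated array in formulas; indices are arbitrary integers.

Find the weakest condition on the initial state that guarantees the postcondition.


Working backward. After the program, the postcondition 3*mem[x + 1] + 3*z - 1 = 2 and 3*u + 8 >= -1 must hold; in canonical form it is 3*mem[x + 1] + 3*z = 3 and 3*u >= -9.
Before j := mem[3]: 3*mem[x + 1] + 3*z = 3 and 3*u >= -9
Before mem[z + 1] := x + 7: 3*store(mem, z + 1, x + 7)[x + 1] + 3*z = 3 and 3*u >= -9
Before z := 2*mem[z] - 2: 6*mem[z] + 3*store(mem, 2*mem[z] - 1, x + 7)[x + 1] = 9 and 3*u >= -9
Answer: WP = 6*mem[z] + 3*store(mem, 2*mem[z] - 1, x + 7)[x + 1] = 9 and 3*u >= -9


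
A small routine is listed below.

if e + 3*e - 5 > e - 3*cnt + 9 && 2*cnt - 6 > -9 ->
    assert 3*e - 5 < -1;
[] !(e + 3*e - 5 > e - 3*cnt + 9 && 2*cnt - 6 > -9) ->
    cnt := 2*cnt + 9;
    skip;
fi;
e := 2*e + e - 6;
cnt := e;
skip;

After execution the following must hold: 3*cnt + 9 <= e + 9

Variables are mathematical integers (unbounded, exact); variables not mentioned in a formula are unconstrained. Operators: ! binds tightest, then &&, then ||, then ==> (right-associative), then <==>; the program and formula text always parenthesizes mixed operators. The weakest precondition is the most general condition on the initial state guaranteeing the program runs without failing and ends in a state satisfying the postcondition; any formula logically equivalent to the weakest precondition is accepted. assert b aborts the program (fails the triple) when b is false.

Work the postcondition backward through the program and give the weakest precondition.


Working backward. After the program, the postcondition 3*cnt + 9 <= e + 9 must hold; in canonical form it is 3*cnt <= e.
Before skip: 3*cnt <= e
Before cnt := e: 2*e <= 0
Before e := 2*e + e - 6: 6*e <= 12
Then branch requires 3*e < 4 && 6*e <= 12; else branch requires 6*e <= 12.
Before the if: ((3*cnt + 3*e > 14 && 2*cnt > -3) ==> (3*e < 4 && 6*e <= 12)) && ((!(3*cnt + 3*e > 14 && 2*cnt > -3)) ==> 6*e <= 12)
Answer: WP = ((3*cnt + 3*e > 14 && 2*cnt > -3) ==> (3*e < 4 && 6*e <= 12)) && ((!(3*cnt + 3*e > 14 && 2*cnt > -3)) ==> 6*e <= 12)


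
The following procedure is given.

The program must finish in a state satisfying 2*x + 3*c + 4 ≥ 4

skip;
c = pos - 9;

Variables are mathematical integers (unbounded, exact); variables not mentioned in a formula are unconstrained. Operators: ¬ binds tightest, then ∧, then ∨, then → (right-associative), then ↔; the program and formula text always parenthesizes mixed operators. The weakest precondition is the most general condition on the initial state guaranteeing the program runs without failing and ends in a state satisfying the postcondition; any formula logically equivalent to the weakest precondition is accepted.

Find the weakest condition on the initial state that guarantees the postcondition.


Working backward. After the program, the postcondition 2*x + 3*c + 4 ≥ 4 must hold; in canonical form it is 3*c + 2*x ≥ 0.
Before c := pos - 9: 3*pos + 2*x ≥ 27
Before skip: 3*pos + 2*x ≥ 27
Answer: WP = 3*pos + 2*x ≥ 27


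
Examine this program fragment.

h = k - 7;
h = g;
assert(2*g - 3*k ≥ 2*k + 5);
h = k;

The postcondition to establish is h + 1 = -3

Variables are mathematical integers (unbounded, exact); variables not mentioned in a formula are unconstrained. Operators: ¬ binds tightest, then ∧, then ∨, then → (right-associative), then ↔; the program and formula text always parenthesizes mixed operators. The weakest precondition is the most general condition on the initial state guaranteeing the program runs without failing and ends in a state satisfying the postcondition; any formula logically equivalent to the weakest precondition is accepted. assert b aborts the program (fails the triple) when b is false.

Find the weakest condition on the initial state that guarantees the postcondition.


Working backward. After the program, the postcondition h + 1 = -3 must hold; in canonical form it is h = -4.
Before h := k: k = -4
Before assert 2*g - 3*k ≥ 2*k + 5: 2*g ≥ 5*k + 5 ∧ k = -4
Before h := g: 2*g ≥ 5*k + 5 ∧ k = -4
Before h := k - 7: 2*g ≥ 5*k + 5 ∧ k = -4
Answer: WP = 2*g ≥ 5*k + 5 ∧ k = -4


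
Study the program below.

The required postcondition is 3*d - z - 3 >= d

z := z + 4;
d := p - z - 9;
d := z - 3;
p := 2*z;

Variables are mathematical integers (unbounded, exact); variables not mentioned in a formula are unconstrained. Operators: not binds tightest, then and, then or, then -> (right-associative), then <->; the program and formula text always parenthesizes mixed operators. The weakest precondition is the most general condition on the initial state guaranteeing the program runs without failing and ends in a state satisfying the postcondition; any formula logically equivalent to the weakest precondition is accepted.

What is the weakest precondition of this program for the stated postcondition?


Working backward. After the program, the postcondition 3*d - z - 3 >= d must hold; in canonical form it is 2*d >= z + 3.
Before p := 2*z: 2*d >= z + 3
Before d := z - 3: z >= 9
Before d := p - z - 9: z >= 9
Before z := z + 4: z >= 5
Answer: WP = z >= 5


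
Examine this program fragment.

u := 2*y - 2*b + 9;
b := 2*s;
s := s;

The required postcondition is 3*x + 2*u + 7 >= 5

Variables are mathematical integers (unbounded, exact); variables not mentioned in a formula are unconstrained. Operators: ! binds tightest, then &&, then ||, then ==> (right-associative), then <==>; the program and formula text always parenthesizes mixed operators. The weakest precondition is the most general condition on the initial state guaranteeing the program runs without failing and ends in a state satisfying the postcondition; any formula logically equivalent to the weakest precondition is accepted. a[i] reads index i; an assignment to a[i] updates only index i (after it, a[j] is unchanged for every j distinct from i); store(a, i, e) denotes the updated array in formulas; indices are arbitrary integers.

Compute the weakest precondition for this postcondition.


Working backward. After the program, the postcondition 3*x + 2*u + 7 >= 5 must hold; in canonical form it is 2*u + 3*x >= -2.
Before s := s: 2*u + 3*x >= -2
Before b := 2*s: 2*u + 3*x >= -2
Before u := 2*y - 2*b + 9: 3*x + 4*y >= 4*b - 20
Answer: WP = 3*x + 4*y >= 4*b - 20


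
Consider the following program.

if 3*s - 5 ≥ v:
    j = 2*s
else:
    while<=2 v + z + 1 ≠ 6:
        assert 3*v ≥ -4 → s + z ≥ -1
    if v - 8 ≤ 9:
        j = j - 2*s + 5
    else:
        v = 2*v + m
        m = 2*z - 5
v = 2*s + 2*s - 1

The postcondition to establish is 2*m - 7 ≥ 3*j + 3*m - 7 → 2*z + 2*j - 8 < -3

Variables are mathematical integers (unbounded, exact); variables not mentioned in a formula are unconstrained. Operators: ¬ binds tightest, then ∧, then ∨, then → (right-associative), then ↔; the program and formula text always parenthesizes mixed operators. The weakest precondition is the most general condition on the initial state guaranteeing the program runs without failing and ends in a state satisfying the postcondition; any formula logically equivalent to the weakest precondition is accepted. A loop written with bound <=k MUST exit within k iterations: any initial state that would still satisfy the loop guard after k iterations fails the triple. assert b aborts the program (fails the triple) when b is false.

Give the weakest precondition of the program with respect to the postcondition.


Working backward. After the program, the postcondition 2*m - 7 ≥ 3*j + 3*m - 7 → 2*z + 2*j - 8 < -3 must hold; in canonical form it is 3*j + m ≤ 0 → 2*j + 2*z < 5.
Before v := 2*s + 2*s - 1: 3*j + m ≤ 0 → 2*j + 2*z < 5
Then branch requires m + 6*s ≤ 0 → 4*s + 2*z < 5; else branch requires (v + z ≠ 5 → ((3*v ≥ -4 → s + z ≥ -1) ∧ (v + z ≠ 5 → ((3*v ≥ -4 → s + z ≥ -1) ∧ (¬(v + z ≠ 5)) ∧ (v ≤ 17 → (3*j + m ≤ 6*s - 15 → 2*j + 2*z < 4*s - 5)) ∧ ((¬(v ≤ 17)) → (3*j + 2*z ≤ 5 → 2*j + 2*z < 5)))) ∧ ((¬(v + z ≠ 5)) → ((v ≤ 17 → (3*j + m ≤ 6*s - 15 → 2*j + 2*z < 4*s - 5)) ∧ ((¬(v ≤ 17)) → (3*j + 2*z ≤ 5 → 2*j + 2*z < 5)))))) ∧ ((¬(v + z ≠ 5)) → ((v ≤ 17 → (3*j + m ≤ 6*s - 15 → 2*j + 2*z < 4*s - 5)) ∧ ((¬(v ≤ 17)) → (3*j + 2*z ≤ 5 → 2*j + 2*z < 5)))).
Before the if: (3*s ≥ v + 5 → (m + 6*s ≤ 0 → 4*s + 2*z < 5)) ∧ ((¬(3*s ≥ v + 5)) → ((v + z ≠ 5 → ((3*v ≥ -4 → s + z ≥ -1) ∧ (v + z ≠ 5 → ((3*v ≥ -4 → s + z ≥ -1) ∧ (¬(v + z ≠ 5)) ∧ (v ≤ 17 → (3*j + m ≤ 6*s - 15 → 2*j + 2*z < 4*s - 5)) ∧ ((¬(v ≤ 17)) → (3*j + 2*z ≤ 5 → 2*j + 2*z < 5)))) ∧ ((¬(v + z ≠ 5)) → ((v ≤ 17 → (3*j + m ≤ 6*s - 15 → 2*j + 2*z < 4*s - 5)) ∧ ((¬(v ≤ 17)) → (3*j + 2*z ≤ 5 → 2*j + 2*z < 5)))))) ∧ ((¬(v + z ≠ 5)) → ((v ≤ 17 → (3*j + m ≤ 6*s - 15 → 2*j + 2*z < 4*s - 5)) ∧ ((¬(v ≤ 17)) → (3*j + 2*z ≤ 5 → 2*j + 2*z < 5))))))
Answer: WP = (3*s ≥ v + 5 → (m + 6*s ≤ 0 → 4*s + 2*z < 5)) ∧ ((¬(3*s ≥ v + 5)) → ((v + z ≠ 5 → ((3*v ≥ -4 → s + z ≥ -1) ∧ (v + z ≠ 5 → ((3*v ≥ -4 → s + z ≥ -1) ∧ (¬(v + z ≠ 5)) ∧ (v ≤ 17 → (3*j + m ≤ 6*s - 15 → 2*j + 2*z < 4*s - 5)) ∧ ((¬(v ≤ 17)) → (3*j + 2*z ≤ 5 → 2*j + 2*z < 5)))) ∧ ((¬(v + z ≠ 5)) → ((v ≤ 17 → (3*j + m ≤ 6*s - 15 → 2*j + 2*z < 4*s - 5)) ∧ ((¬(v ≤ 17)) → (3*j + 2*z ≤ 5 → 2*j + 2*z < 5)))))) ∧ ((¬(v + z ≠ 5)) → ((v ≤ 17 → (3*j + m ≤ 6*s - 15 → 2*j + 2*z < 4*s - 5)) ∧ ((¬(v ≤ 17)) → (3*j + 2*z ≤ 5 → 2*j + 2*z < 5))))))


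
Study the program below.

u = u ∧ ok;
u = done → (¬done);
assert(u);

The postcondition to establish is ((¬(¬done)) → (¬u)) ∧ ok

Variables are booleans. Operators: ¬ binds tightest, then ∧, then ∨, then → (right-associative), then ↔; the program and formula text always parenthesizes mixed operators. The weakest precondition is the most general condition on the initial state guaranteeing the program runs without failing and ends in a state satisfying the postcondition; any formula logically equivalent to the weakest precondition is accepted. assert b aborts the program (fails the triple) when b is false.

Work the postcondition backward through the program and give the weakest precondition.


Working backward. After the program, the postcondition ((¬(¬done)) → (¬u)) ∧ ok must hold; in canonical form it is (done → (¬u)) ∧ ok.
Before assert u: u ∧ (done → (¬u)) ∧ ok
Before u := done → (¬done): (done → (¬done)) ∧ (done → (¬(done → (¬done)))) ∧ ok
Before u := u ∧ ok: (done → (¬done)) ∧ (done → (¬(done → (¬done)))) ∧ ok
Answer: WP = (done → (¬done)) ∧ (done → (¬(done → (¬done)))) ∧ ok


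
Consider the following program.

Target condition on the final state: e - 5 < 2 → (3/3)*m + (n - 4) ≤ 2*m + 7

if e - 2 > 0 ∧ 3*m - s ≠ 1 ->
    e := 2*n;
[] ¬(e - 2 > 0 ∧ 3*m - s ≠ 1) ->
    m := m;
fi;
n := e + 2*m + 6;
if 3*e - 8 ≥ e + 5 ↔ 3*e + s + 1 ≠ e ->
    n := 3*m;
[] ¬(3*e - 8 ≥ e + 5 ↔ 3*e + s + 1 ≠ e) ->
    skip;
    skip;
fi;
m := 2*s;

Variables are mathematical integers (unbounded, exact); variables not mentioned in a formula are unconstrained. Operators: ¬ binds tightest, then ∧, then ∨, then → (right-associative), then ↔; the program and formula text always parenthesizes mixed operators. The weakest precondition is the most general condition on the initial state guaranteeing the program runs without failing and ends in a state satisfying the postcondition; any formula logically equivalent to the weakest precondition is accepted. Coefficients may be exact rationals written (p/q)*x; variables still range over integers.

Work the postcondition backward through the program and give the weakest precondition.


Working backward. After the program, the postcondition e - 5 < 2 → (3/3)*m + (n - 4) ≤ 2*m + 7 must hold; in canonical form it is e < 7 → n ≤ m + 11.
Before m := 2*s: e < 7 → n ≤ 2*s + 11
Then branch requires e < 7 → 3*m ≤ 2*s + 11; else branch requires e < 7 → n ≤ 2*s + 11.
Before the if: ((2*e ≥ 13 ↔ 2*e + s ≠ -1) → (e < 7 → 3*m ≤ 2*s + 11)) ∧ ((¬(2*e ≥ 13 ↔ 2*e + s ≠ -1)) → (e < 7 → n ≤ 2*s + 11))
Before n := e + 2*m + 6: ((2*e ≥ 13 ↔ 2*e + s ≠ -1) → (e < 7 → 3*m ≤ 2*s + 11)) ∧ ((¬(2*e ≥ 13 ↔ 2*e + s ≠ -1)) → (e < 7 → e + 2*m ≤ 2*s + 5))
Then branch requires ((4*n ≥ 13 ↔ 4*n + s ≠ -1) → (2*n < 7 → 3*m ≤ 2*s + 11)) ∧ ((¬(4*n ≥ 13 ↔ 4*n + s ≠ -1)) → (2*n < 7 → 2*m + 2*n ≤ 2*s + 5)); else branch requires ((2*e ≥ 13 ↔ 2*e + s ≠ -1) → (e < 7 → 3*m ≤ 2*s + 11)) ∧ ((¬(2*e ≥ 13 ↔ 2*e + s ≠ -1)) → (e < 7 → e + 2*m ≤ 2*s + 5)).
Before the if: ((e > 2 ∧ 3*m ≠ s + 1) → (((4*n ≥ 13 ↔ 4*n + s ≠ -1) → (2*n < 7 → 3*m ≤ 2*s + 11)) ∧ ((¬(4*n ≥ 13 ↔ 4*n + s ≠ -1)) → (2*n < 7 → 2*m + 2*n ≤ 2*s + 5)))) ∧ ((¬(e > 2 ∧ 3*m ≠ s + 1)) → (((2*e ≥ 13 ↔ 2*e + s ≠ -1) → (e < 7 → 3*m ≤ 2*s + 11)) ∧ ((¬(2*e ≥ 13 ↔ 2*e + s ≠ -1)) → (e < 7 → e + 2*m ≤ 2*s + 5))))
Answer: WP = ((e > 2 ∧ 3*m ≠ s + 1) → (((4*n ≥ 13 ↔ 4*n + s ≠ -1) → (2*n < 7 → 3*m ≤ 2*s + 11)) ∧ ((¬(4*n ≥ 13 ↔ 4*n + s ≠ -1)) → (2*n < 7 → 2*m + 2*n ≤ 2*s + 5)))) ∧ ((¬(e > 2 ∧ 3*m ≠ s + 1)) → (((2*e ≥ 13 ↔ 2*e + s ≠ -1) → (e < 7 → 3*m ≤ 2*s + 11)) ∧ ((¬(2*e ≥ 13 ↔ 2*e + s ≠ -1)) → (e < 7 → e + 2*m ≤ 2*s + 5))))


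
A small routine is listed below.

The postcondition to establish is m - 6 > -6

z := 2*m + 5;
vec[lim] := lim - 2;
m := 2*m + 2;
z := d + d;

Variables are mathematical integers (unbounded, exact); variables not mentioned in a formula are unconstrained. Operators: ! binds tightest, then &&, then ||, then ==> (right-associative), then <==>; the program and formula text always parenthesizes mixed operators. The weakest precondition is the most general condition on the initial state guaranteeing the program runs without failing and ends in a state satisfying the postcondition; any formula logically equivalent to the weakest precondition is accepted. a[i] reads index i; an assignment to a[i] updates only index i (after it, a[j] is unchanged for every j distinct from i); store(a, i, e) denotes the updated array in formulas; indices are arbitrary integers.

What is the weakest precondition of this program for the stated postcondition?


Working backward. After the program, the postcondition m - 6 > -6 must hold; in canonical form it is m > 0.
Before z := d + d: m > 0
Before m := 2*m + 2: 2*m > -2
Before vec[lim] := lim - 2: 2*m > -2
Before z := 2*m + 5: 2*m > -2
Answer: WP = 2*m > -2


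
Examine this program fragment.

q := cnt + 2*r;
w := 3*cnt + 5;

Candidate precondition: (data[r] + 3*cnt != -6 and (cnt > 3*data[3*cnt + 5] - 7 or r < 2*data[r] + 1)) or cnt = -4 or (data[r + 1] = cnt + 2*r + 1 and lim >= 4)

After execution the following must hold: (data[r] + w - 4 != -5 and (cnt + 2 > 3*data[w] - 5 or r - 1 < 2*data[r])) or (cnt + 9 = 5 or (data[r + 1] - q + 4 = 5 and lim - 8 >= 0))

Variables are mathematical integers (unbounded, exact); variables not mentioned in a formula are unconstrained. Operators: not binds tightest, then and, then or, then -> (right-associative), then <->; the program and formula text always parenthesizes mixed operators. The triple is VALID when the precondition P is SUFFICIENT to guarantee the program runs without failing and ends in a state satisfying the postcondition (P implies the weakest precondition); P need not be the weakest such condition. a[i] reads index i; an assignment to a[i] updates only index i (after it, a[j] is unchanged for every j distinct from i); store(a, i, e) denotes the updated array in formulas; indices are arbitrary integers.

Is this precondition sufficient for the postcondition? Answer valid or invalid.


Working backward. After the program, the postcondition (data[r] + w - 4 != -5 and (cnt + 2 > 3*data[w] - 5 or r - 1 < 2*data[r])) or (cnt + 9 = 5 or (data[r + 1] - q + 4 = 5 and lim - 8 >= 0)) must hold; in canonical form it is (data[r] + w != -1 and (cnt > 3*data[w] - 7 or r < 2*data[r] + 1)) or cnt = -4 or (data[r + 1] = q + 1 and lim >= 8).
Before w := 3*cnt + 5: (data[r] + 3*cnt != -6 and (cnt > 3*data[3*cnt + 5] - 7 or r < 2*data[r] + 1)) or cnt = -4 or (data[r + 1] = q + 1 and lim >= 8)
Before q := cnt + 2*r: (data[r] + 3*cnt != -6 and (cnt > 3*data[3*cnt + 5] - 7 or r < 2*data[r] + 1)) or cnt = -4 or (data[r + 1] = cnt + 2*r + 1 and lim >= 8)
The weakest precondition is (data[r] + 3*cnt != -6 and (cnt > 3*data[3*cnt + 5] - 7 or r < 2*data[r] + 1)) or cnt = -4 or (data[r + 1] = cnt + 2*r + 1 and lim >= 8).
Check whether (data[r] + 3*cnt != -6 and (cnt > 3*data[3*cnt + 5] - 7 or r < 2*data[r] + 1)) or cnt = -4 or (data[r + 1] = cnt + 2*r + 1 and lim >= 4) implies it.
Countermodel: at the initial state cnt = -5, data = {[-10] = 9, [0] = 9, [1] = -4, elsewhere 9}, lim = 4, r = 0, the precondition holds but the weakest precondition fails.
Answer: invalid


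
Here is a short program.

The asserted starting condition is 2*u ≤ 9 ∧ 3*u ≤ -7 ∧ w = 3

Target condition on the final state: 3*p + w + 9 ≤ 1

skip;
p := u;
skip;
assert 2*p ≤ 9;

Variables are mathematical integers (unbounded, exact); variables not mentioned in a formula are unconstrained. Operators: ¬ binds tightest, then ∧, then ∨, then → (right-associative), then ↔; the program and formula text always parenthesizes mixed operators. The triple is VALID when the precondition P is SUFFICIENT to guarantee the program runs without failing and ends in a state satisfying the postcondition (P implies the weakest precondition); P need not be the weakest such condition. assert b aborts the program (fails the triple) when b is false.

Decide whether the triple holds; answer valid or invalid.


Working backward. After the program, the postcondition 3*p + w + 9 ≤ 1 must hold; in canonical form it is 3*p + w ≤ -8.
Before assert 2*p ≤ 9: 2*p ≤ 9 ∧ 3*p + w ≤ -8
Before skip: 2*p ≤ 9 ∧ 3*p + w ≤ -8
Before p := u: 2*u ≤ 9 ∧ 3*u + w ≤ -8
Before skip: 2*u ≤ 9 ∧ 3*u + w ≤ -8
The weakest precondition is 2*u ≤ 9 ∧ 3*u + w ≤ -8.
Check whether 2*u ≤ 9 ∧ 3*u ≤ -7 ∧ w = 3 implies it.
Countermodel: at the initial state u = -3, w = 3, the precondition holds but the weakest precondition fails.
Answer: invalid
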